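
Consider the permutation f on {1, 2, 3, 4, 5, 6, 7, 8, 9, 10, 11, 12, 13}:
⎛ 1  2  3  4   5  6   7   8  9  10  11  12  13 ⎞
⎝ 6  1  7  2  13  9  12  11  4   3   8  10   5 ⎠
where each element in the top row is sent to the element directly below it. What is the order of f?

Writing f as disjoint cycles, the cycle lengths are 5, 4, 2, 2.
The order of f is the least common multiple of its cycle lengths: lcm(5, 4, 2, 2) = 20.

20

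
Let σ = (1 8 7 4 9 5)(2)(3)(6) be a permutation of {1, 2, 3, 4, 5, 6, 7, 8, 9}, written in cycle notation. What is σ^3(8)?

8 lies in the 6-cycle (1 8 7 4 9 5).
Advancing 3 steps from 8: 8 → 7 → 4 → 9.

9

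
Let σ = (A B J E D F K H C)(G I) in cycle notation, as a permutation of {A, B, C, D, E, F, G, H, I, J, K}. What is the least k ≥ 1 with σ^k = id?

18

The disjoint cycles have lengths 9, 2.
Since disjoint cycles commute, ord(σ) = lcm(9, 2) = 18.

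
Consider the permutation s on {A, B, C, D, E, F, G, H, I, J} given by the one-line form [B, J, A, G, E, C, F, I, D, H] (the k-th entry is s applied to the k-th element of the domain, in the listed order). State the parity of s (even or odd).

even

In disjoint-cycle form the cycle lengths are 9, 1.
A cycle of length ℓ contributes ℓ−1 transpositions, so s is a product of 8 transpositions — even.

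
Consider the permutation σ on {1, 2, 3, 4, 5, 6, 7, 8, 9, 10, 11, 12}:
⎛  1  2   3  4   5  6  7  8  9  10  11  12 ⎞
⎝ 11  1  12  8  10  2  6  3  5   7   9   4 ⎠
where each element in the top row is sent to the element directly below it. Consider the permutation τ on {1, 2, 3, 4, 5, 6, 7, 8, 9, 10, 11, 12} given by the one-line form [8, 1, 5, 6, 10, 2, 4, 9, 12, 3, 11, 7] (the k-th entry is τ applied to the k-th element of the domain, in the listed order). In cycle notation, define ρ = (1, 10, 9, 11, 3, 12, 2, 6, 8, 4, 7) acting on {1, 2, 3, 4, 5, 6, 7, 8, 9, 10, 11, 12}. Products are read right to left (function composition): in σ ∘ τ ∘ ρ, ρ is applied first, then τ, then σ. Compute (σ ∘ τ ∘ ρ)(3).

(σ ∘ τ ∘ ρ)(3) = σ(τ(ρ(3))). ρ(3) = 12, then τ(12) = 7, then σ(7) = 6, so the result is 6.

6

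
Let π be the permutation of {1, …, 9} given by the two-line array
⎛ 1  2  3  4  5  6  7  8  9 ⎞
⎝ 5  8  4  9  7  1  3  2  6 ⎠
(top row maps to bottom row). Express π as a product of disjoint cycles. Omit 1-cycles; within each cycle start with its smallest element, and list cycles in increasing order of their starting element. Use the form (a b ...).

From 1: 1 → 5 → 7 → 3 → 4 → 9 → 6 → 1, closing the cycle (1 5 7 3 4 9 6).
Continuing from each remaining unvisited element yields (1 5 7 3 4 9 6)(2 8).

(1 5 7 3 4 9 6)(2 8)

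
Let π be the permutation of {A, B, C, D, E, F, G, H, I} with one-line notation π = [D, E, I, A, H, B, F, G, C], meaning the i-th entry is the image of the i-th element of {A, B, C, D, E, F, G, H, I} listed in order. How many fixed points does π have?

No element satisfies π(x) = x, so there are 0 fixed points.

0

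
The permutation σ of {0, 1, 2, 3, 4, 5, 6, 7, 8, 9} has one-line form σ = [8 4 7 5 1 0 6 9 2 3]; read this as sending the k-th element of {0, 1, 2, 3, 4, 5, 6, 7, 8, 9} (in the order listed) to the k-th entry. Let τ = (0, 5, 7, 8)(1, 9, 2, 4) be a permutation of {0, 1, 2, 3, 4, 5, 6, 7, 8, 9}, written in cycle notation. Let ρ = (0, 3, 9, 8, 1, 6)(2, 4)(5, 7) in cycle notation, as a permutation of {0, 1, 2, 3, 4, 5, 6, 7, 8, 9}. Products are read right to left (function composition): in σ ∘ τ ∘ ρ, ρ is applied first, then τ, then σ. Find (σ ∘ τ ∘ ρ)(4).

1

Apply the permutations in order: ρ(4) = 2, then τ(2) = 4, then σ(4) = 1. So (σ ∘ τ ∘ ρ)(4) = 1.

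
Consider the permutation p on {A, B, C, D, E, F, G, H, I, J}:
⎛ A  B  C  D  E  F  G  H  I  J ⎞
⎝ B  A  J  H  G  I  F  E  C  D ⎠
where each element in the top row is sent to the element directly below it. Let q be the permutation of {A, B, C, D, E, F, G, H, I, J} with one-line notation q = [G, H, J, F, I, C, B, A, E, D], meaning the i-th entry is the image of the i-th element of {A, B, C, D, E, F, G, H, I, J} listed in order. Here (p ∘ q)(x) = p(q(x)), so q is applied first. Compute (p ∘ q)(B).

E

(p ∘ q)(B) = p(q(B)). q(B) = H, then p(H) = E. So (p ∘ q)(B) = E.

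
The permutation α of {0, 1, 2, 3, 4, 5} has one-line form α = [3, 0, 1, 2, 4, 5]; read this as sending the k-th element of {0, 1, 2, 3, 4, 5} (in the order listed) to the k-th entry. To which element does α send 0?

3

0 is element number 1 of the domain, and entry number 1 of the one-line form is 3, so α(0) = 3.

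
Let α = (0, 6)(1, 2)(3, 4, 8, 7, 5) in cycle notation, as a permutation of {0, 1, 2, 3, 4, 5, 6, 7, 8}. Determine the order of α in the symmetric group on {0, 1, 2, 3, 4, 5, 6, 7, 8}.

10

The cycle type of α is (5, 2, 2).
Since disjoint cycles commute, ord(α) = lcm(5, 2, 2) = 10.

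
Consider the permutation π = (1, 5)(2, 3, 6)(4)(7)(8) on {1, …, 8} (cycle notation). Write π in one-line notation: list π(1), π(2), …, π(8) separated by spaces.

5 3 6 4 1 2 7 8

Reading each image from the cycles: 1→5, 2→3, 3→6, 4→4, 5→1, 6→2, 7→7, 8→8.
So the one-line form is 5 3 6 4 1 2 7 8.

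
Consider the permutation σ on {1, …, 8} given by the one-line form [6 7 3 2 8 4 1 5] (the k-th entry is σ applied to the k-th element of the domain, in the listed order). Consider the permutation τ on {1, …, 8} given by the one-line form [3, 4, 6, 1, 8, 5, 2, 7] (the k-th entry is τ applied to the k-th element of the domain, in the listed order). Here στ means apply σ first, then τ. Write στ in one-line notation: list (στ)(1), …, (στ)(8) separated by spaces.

(στ)(x) = τ(σ(x)). Computing each image: τ(σ(1)) = τ(6) = 5, τ(σ(2)) = τ(7) = 2, τ(σ(3)) = τ(3) = 6, τ(σ(4)) = τ(2) = 4, τ(σ(5)) = τ(8) = 7, τ(σ(6)) = τ(4) = 1, τ(σ(7)) = τ(1) = 3, τ(σ(8)) = τ(5) = 8.
Hence στ = [5 2 6 4 7 1 3 8].

5 2 6 4 7 1 3 8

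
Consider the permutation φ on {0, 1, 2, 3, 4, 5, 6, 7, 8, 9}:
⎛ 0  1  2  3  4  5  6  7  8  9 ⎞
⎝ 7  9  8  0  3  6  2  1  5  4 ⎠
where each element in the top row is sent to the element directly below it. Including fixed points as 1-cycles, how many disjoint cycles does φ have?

The cycle decomposition is (0, 7, 1, 9, 4, 3)(2, 8, 5, 6), which has 2 cycles (counting 1-cycles).

2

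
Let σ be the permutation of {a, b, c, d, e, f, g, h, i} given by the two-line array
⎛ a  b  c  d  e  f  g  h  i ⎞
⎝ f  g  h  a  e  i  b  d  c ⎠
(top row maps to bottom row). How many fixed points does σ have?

1

The fixed points (elements with σ(x) = x) are {e}, so there is 1.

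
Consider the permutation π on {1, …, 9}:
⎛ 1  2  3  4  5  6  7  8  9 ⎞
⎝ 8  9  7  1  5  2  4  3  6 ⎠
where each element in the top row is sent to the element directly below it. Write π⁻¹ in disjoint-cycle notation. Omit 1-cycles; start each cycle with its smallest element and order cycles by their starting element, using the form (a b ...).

(1 4 7 3 8)(2 6 9)

First write π in disjoint cycles: (1 8 3 7 4)(2 9 6).
The inverse reverses every cycle; in canonical form, π⁻¹ = (1 4 7 3 8)(2 6 9).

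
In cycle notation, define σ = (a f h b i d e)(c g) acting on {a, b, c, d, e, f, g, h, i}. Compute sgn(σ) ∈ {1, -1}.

The cycle lengths are 7, 2.
A cycle is odd iff its length is even; σ has 1 even-length cycle, so sgn(σ) = (−1)^1 and σ is odd.

-1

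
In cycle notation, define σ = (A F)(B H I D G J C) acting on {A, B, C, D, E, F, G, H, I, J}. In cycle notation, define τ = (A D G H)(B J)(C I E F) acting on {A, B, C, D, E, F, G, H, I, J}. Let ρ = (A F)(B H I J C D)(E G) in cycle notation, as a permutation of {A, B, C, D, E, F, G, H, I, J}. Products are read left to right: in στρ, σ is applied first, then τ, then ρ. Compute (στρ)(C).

C

Chase C: σ(C) = B; τ(B) = J; ρ(J) = C. Hence (στρ)(C) = C.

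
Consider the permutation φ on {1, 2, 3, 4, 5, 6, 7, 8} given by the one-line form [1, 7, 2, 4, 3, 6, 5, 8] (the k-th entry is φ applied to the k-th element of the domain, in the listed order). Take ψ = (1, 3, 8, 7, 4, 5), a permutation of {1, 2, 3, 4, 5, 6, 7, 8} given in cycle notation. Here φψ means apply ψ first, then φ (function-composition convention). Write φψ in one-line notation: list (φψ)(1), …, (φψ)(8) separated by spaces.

2 7 8 3 1 6 4 5

(φψ)(x) = φ(ψ(x)). Computing each image: φ(ψ(1)) = φ(3) = 2, φ(ψ(2)) = φ(2) = 7, φ(ψ(3)) = φ(8) = 8, φ(ψ(4)) = φ(5) = 3, φ(ψ(5)) = φ(1) = 1, φ(ψ(6)) = φ(6) = 6, φ(ψ(7)) = φ(4) = 4, φ(ψ(8)) = φ(7) = 5.
Hence φψ = [2 7 8 3 1 6 4 5].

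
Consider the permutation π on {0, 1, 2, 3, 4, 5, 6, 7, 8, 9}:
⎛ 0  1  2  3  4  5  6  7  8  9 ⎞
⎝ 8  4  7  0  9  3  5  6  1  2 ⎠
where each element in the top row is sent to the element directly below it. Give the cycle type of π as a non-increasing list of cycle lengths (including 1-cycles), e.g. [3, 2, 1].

[10]

The disjoint cycles are (0, 8, 1, 4, 9, 2, 7, 6, 5, 3), with lengths 10 in non-increasing order.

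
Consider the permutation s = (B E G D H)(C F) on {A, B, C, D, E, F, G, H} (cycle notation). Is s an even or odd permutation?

The cycle lengths are 5, 2, 1.
A cycle of length ℓ contributes ℓ−1 transpositions, so s is a product of 4 + 1 = 5 transpositions — odd.

odd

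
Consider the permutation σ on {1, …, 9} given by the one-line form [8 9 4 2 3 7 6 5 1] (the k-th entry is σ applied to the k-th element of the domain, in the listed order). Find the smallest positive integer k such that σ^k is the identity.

The disjoint-cycle form of σ has cycle lengths 7, 2.
The order of σ is the least common multiple of its cycle lengths: lcm(7, 2) = 14.

14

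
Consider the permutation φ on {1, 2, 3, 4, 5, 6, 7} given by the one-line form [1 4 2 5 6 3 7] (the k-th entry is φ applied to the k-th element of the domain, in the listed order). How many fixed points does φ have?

The fixed points (elements with φ(x) = x) are {1, 7}, so there are 2.

2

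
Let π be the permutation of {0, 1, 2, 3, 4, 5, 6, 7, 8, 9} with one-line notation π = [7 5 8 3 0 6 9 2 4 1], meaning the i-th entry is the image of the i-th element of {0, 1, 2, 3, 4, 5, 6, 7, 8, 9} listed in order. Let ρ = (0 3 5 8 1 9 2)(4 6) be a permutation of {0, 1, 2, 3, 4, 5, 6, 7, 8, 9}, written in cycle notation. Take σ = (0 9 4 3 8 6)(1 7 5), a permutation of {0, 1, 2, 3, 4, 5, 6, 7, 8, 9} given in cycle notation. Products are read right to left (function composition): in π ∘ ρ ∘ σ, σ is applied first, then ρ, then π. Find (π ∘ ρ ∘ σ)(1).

Chase 1: σ(1) = 7; ρ(7) = 7; π(7) = 2. Hence (π ∘ ρ ∘ σ)(1) = 2.

2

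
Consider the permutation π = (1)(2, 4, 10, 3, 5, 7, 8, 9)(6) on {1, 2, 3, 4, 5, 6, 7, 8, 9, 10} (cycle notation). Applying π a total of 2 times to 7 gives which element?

9

7 lies in the 8-cycle (2, 4, 10, 3, 5, 7, 8, 9).
Stepping 2 places around the cycle: 7 → 8 → 9.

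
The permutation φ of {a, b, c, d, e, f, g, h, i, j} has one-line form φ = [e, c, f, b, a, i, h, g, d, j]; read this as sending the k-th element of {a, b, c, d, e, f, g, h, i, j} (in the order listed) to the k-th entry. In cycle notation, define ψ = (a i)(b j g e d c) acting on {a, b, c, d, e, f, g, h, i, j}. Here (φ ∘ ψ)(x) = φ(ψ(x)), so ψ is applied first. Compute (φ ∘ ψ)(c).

(φ ∘ ψ)(c) = φ(ψ(c)). ψ(c) = b, then φ(b) = c. So (φ ∘ ψ)(c) = c.

c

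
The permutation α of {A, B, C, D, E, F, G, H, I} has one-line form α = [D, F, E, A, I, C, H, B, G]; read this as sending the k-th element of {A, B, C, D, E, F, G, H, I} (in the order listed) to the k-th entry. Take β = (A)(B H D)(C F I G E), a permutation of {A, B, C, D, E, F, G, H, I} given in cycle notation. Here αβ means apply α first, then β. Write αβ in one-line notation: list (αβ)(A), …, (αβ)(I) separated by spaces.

Chase each element through α then β: A → D → B; B → F → I; C → E → C; D → A → A; E → I → G; F → C → F; G → H → D; H → B → H; I → G → E.
Collecting the images, αβ = [B I C A G F D H E].

B I C A G F D H E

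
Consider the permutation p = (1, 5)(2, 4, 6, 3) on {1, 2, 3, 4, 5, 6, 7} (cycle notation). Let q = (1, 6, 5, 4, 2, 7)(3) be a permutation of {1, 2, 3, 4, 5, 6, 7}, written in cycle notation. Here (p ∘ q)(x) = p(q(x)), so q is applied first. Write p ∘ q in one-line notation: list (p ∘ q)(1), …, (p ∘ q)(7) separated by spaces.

Chase each element through q then p: 1 → 6 → 3; 2 → 7 → 7; 3 → 3 → 2; 4 → 2 → 4; 5 → 4 → 6; 6 → 5 → 1; 7 → 1 → 5.
So p ∘ q in one-line form is 3 7 2 4 6 1 5.

3 7 2 4 6 1 5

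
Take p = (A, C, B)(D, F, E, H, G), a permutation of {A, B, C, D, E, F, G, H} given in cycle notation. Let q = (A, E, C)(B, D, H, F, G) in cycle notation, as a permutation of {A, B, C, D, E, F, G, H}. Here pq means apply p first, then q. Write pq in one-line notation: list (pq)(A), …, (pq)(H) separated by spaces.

A E D G F C H B

For each element, apply p then q: A → C → A; B → A → E; C → B → D; D → F → G; E → H → F; F → E → C; G → D → H; H → G → B.
So pq in one-line form is A E D G F C H B.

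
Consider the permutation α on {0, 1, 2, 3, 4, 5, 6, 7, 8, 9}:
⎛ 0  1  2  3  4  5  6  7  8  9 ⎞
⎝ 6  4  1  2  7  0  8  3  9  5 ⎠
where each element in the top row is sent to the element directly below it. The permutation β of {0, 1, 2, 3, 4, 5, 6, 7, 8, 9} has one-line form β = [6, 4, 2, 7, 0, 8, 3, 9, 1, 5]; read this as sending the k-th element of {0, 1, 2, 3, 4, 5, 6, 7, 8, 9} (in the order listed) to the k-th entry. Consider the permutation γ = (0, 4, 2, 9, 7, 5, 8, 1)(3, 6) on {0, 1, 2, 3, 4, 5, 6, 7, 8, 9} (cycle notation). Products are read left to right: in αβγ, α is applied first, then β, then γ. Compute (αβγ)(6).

0

(αβγ)(6) = γ(β(α(6))). α(6) = 8, then β(8) = 1, then γ(1) = 0, so the result is 0.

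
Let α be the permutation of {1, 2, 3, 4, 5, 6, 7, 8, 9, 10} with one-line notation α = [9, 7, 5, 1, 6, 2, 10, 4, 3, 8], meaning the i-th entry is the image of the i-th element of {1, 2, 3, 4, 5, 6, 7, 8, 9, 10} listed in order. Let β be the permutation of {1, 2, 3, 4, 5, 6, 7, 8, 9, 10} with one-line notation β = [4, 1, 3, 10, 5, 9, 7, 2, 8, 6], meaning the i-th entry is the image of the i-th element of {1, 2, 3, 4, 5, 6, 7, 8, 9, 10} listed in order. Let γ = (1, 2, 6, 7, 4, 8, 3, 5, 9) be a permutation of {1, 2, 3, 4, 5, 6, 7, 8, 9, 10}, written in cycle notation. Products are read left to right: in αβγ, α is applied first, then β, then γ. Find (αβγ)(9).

(αβγ)(9) = γ(β(α(9))). α(9) = 3, then β(3) = 3, then γ(3) = 5, so the result is 5.

5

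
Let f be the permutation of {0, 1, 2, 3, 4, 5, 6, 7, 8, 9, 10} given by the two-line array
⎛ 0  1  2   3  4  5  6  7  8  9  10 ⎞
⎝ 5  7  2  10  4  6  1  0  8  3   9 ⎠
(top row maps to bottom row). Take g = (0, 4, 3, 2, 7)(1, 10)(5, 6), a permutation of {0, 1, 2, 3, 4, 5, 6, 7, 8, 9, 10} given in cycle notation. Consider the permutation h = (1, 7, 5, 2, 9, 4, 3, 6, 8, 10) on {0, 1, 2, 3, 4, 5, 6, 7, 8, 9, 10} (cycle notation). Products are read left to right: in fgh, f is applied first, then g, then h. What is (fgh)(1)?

0

Apply the permutations in order: f(1) = 7, then g(7) = 0, then h(0) = 0. So (fgh)(1) = 0.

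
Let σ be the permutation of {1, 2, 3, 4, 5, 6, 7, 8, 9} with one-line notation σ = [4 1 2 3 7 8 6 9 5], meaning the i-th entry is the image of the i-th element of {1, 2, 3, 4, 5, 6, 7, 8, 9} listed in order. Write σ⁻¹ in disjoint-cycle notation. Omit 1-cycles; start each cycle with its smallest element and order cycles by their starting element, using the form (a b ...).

First write σ in disjoint cycles: (1 4 3 2)(5 7 6 8 9).
The inverse reverses every cycle; in canonical form, σ⁻¹ = (1 2 3 4)(5 9 8 6 7).

(1 2 3 4)(5 9 8 6 7)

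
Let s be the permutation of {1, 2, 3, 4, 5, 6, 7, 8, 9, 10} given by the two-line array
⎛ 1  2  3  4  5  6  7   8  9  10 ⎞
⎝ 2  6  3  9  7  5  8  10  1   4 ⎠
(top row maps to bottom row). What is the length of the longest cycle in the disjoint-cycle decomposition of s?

Decomposing into disjoint cycles gives (1, 2, 6, 5, 7, 8, 10, 4, 9); the longest has length 9.

9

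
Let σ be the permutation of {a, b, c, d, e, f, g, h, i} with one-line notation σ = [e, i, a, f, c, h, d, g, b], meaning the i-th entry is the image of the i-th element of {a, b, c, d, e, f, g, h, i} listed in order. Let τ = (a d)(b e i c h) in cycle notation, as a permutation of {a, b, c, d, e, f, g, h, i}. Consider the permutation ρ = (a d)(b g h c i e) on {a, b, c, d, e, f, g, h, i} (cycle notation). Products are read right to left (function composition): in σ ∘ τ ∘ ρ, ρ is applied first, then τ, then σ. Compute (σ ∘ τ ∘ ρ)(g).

Apply the permutations in order: ρ(g) = h, then τ(h) = b, then σ(b) = i. So (σ ∘ τ ∘ ρ)(g) = i.

i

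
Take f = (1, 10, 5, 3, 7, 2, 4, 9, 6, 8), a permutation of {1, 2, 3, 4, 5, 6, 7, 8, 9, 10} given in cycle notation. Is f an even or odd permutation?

The cycle lengths are 10.
A cycle of length ℓ contributes ℓ−1 transpositions, so f is a product of 9 transpositions — odd.

odd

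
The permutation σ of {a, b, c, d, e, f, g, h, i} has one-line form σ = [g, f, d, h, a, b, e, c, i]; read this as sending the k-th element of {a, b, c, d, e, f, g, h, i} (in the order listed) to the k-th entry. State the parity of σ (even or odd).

In disjoint-cycle form the cycle lengths are 3, 3, 2, 1.
A cycle is odd iff its length is even; σ has 1 even-length cycle, so sgn(σ) = (−1)^1 and σ is odd.

odd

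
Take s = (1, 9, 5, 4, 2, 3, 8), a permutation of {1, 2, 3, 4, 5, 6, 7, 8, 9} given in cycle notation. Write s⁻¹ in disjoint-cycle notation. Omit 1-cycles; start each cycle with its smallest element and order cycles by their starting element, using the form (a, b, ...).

The inverse reverses each cycle.
Reversing each cycle of s and rotating so the smallest element leads gives (1, 8, 3, 2, 4, 5, 9).

(1, 8, 3, 2, 4, 5, 9)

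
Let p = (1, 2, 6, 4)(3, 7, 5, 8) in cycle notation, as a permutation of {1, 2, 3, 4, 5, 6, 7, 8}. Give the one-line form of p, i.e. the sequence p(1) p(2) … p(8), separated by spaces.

2 6 7 1 8 4 5 3

Reading each image from the cycles: 1↦2, 2↦6, 3↦7, 4↦1, 5↦8, 6↦4, 7↦5, 8↦3.
So the one-line form is 2 6 7 1 8 4 5 3.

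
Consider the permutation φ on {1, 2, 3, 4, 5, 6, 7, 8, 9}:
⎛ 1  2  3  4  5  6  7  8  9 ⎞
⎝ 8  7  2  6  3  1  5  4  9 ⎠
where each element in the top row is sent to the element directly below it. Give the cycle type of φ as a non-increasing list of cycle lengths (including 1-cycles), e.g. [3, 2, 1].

The disjoint cycles are (1, 8, 4, 6)(2, 7, 5, 3)(9), with lengths 4, 4, 1 in non-increasing order.

[4, 4, 1]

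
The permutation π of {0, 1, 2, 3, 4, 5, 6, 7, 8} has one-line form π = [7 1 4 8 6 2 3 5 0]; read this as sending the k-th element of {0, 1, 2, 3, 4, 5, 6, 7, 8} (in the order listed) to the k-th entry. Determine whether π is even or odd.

In disjoint-cycle form the cycle lengths are 8, 1.
A cycle of length ℓ contributes ℓ−1 transpositions, so π is a product of 7 transpositions — odd.

odd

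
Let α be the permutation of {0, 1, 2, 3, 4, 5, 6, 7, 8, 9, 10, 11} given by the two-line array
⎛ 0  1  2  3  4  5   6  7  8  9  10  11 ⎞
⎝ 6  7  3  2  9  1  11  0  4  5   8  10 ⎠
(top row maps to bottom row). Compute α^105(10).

Tracing 10 → 8 → … returns to 10 after 10 steps, so 10 lies in a 10-cycle (0, 6, 11, 10, 8, 4, 9, 5, 1, 7).
On a 10-cycle, α^10 is the identity, so α^105 = α^5 there (105 ≡ 5 mod 10).
Advancing 5 steps from 10: 10 → 8 → 4 → 9 → 5 → 1.

1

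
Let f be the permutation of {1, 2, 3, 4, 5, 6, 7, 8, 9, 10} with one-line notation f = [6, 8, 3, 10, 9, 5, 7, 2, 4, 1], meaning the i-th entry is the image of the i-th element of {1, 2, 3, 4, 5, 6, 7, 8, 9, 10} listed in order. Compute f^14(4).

1

Tracing 4 → 10 → … returns to 4 after 6 steps, so 4 lies in a 6-cycle (1, 6, 5, 9, 4, 10).
Since the cycle has length 6, f^14 acts on it the same as f^2 (14 mod 6 = 2).
Advancing 2 steps from 4: 4 → 10 → 1.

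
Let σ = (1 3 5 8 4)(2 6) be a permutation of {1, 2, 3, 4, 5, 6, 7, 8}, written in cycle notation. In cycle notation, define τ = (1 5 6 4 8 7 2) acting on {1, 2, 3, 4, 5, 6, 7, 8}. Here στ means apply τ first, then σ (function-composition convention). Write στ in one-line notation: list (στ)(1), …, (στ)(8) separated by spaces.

8 3 5 4 2 1 6 7

(στ)(x) = σ(τ(x)). Computing each image: σ(τ(1)) = σ(5) = 8, σ(τ(2)) = σ(1) = 3, σ(τ(3)) = σ(3) = 5, σ(τ(4)) = σ(8) = 4, σ(τ(5)) = σ(6) = 2, σ(τ(6)) = σ(4) = 1, σ(τ(7)) = σ(2) = 6, σ(τ(8)) = σ(7) = 7.
Hence στ = [8 3 5 4 2 1 6 7].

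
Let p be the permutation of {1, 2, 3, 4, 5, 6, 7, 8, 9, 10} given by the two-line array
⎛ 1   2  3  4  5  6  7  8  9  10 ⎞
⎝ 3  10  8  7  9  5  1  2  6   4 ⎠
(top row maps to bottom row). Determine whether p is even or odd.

In disjoint-cycle form the cycle lengths are 7, 3.
A cycle is odd iff its length is even; p has 0 even-length cycles, so sgn(p) = (−1)^0 and p is even.

even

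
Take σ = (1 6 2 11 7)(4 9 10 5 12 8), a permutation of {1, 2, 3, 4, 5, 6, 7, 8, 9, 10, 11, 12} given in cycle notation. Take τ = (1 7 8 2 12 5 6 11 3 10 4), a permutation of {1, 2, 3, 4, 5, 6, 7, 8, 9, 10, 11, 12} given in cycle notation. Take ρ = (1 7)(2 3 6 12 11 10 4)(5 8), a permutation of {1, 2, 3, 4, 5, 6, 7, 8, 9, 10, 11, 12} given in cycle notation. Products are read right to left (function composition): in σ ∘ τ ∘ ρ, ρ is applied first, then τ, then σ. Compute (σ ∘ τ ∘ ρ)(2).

(σ ∘ τ ∘ ρ)(2) = σ(τ(ρ(2))). ρ(2) = 3, then τ(3) = 10, then σ(10) = 5, so the result is 5.

5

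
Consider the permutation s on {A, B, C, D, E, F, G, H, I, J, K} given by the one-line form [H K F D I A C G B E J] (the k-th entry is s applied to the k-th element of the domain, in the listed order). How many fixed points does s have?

1

The fixed points (elements with s(x) = x) are {D}, so there is 1.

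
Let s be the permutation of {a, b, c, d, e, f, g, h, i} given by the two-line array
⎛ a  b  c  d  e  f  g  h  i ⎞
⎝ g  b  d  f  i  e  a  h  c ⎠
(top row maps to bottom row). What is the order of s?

10

The disjoint-cycle form of s has cycle lengths 5, 2, 1, 1.
Since disjoint cycles commute, ord(s) = lcm(5, 2) = 10.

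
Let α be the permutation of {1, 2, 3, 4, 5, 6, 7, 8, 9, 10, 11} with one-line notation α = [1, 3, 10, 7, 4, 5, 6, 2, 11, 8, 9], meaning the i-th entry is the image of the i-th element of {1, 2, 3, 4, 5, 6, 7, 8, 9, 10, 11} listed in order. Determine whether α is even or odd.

odd

In disjoint-cycle form the cycle lengths are 4, 4, 2, 1.
A cycle of length ℓ contributes ℓ−1 transpositions, so α is a product of 3 + 3 + 1 = 7 transpositions — odd.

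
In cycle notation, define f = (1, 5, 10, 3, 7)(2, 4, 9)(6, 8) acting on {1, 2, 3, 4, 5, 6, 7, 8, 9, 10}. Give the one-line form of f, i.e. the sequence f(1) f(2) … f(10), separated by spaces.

5 4 7 9 10 8 1 6 2 3

Reading each image from the cycles: 1→5, 2→4, 3→7, 4→9, 5→10, 6→8, 7→1, 8→6, 9→2, 10→3.
So the one-line form is 5 4 7 9 10 8 1 6 2 3.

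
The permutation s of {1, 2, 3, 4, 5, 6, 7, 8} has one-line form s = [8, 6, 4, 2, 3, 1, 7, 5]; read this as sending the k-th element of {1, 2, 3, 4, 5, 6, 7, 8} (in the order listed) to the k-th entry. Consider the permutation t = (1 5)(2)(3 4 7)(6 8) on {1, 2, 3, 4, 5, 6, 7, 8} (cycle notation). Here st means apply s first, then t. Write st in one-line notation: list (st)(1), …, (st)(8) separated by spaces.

(st)(x) = t(s(x)). Computing each image: t(s(1)) = t(8) = 6, t(s(2)) = t(6) = 8, t(s(3)) = t(4) = 7, t(s(4)) = t(2) = 2, t(s(5)) = t(3) = 4, t(s(6)) = t(1) = 5, t(s(7)) = t(7) = 3, t(s(8)) = t(5) = 1.
Hence st = [6 8 7 2 4 5 3 1].

6 8 7 2 4 5 3 1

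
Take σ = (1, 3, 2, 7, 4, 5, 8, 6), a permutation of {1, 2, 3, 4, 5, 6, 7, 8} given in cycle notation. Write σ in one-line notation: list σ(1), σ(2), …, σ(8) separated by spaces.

Image by image: 1↦3, 2↦7, 3↦2, 4↦5, 5↦8, 6↦1, 7↦4, 8↦6.
So the one-line form is 3 7 2 5 8 1 4 6.

3 7 2 5 8 1 4 6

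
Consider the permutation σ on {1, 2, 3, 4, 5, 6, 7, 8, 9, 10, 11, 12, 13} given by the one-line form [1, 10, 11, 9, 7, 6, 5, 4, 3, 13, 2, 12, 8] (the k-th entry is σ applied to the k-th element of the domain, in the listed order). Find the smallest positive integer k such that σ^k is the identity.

8

Writing σ as disjoint cycles, the cycle lengths are 8, 2, 1, 1, 1.
Since disjoint cycles commute, ord(σ) = lcm(8, 2) = 8.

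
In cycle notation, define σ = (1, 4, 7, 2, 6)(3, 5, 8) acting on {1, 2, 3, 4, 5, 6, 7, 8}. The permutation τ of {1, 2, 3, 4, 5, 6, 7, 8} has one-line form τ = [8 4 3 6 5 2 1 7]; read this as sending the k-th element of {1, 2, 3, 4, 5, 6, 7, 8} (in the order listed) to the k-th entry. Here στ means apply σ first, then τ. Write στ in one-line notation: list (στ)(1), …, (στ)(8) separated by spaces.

6 2 5 1 7 8 4 3

Chase each element through σ then τ: 1 → 4 → 6; 2 → 6 → 2; 3 → 5 → 5; 4 → 7 → 1; 5 → 8 → 7; 6 → 1 → 8; 7 → 2 → 4; 8 → 3 → 3.
So στ in one-line form is 6 2 5 1 7 8 4 3.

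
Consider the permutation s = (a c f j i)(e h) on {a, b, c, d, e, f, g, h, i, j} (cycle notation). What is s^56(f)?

j

f lies in the 5-cycle (a c f j i).
On a 5-cycle, s^5 is the identity, so s^56 = s^1 there (56 ≡ 1 mod 5).
Stepping 1 place around the cycle: f → j.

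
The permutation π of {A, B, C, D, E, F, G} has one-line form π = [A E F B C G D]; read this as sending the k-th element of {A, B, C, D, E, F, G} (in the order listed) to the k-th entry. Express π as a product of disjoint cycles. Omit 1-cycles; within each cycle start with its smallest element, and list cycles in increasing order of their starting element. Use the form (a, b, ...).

(B, E, C, F, G, D)

Iterating π from B gives B → E → C → F → G → D → B; that is the 6-cycle (B, E, C, F, G, D).
Repeating from the next unused element and collecting all non-trivial cycles gives (B, E, C, F, G, D).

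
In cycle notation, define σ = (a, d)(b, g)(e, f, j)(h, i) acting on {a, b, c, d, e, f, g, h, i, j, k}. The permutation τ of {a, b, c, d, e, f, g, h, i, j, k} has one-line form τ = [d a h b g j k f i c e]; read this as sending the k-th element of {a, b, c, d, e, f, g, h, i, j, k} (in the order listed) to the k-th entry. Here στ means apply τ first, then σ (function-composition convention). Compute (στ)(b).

d

τ(b) = a, then σ(a) = d; composing gives (στ)(b) = d.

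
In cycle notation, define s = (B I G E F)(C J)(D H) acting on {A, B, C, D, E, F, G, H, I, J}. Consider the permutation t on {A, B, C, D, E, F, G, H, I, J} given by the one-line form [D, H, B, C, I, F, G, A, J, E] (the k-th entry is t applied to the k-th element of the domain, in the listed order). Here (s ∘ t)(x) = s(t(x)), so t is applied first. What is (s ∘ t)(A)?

H

(s ∘ t)(A) = s(t(A)). t(A) = D, then s(D) = H. So (s ∘ t)(A) = H.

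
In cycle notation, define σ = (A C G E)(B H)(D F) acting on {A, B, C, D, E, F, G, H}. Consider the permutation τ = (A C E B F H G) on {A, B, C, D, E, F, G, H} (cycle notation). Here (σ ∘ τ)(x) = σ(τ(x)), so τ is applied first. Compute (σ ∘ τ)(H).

E

(σ ∘ τ)(H) = σ(τ(H)). τ(H) = G, then σ(G) = E. So (σ ∘ τ)(H) = E.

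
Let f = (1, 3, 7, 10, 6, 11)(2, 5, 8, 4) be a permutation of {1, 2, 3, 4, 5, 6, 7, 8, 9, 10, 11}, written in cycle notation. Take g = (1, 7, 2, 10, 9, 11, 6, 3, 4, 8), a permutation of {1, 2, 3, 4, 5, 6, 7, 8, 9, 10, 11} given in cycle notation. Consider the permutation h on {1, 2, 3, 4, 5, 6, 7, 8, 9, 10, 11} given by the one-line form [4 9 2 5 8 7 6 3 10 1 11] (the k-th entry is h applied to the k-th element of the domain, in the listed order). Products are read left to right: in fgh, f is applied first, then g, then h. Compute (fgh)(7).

(fgh)(7) = h(g(f(7))). f(7) = 10, then g(10) = 9, then h(9) = 10, so the result is 10.

10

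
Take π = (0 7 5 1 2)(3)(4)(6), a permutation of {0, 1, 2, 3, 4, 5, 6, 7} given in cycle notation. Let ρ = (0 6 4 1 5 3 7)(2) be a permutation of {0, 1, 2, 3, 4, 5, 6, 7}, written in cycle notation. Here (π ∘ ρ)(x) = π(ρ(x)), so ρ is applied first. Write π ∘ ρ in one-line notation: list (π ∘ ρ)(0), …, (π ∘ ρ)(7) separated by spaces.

(π ∘ ρ)(x) = π(ρ(x)). Computing each image: π(ρ(0)) = π(6) = 6, π(ρ(1)) = π(5) = 1, π(ρ(2)) = π(2) = 0, π(ρ(3)) = π(7) = 5, π(ρ(4)) = π(1) = 2, π(ρ(5)) = π(3) = 3, π(ρ(6)) = π(4) = 4, π(ρ(7)) = π(0) = 7.
Hence π ∘ ρ = [6 1 0 5 2 3 4 7].

6 1 0 5 2 3 4 7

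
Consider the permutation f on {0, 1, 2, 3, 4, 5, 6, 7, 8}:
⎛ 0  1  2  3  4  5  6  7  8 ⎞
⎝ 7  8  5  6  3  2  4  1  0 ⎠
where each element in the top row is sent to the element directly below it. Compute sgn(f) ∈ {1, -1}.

In disjoint-cycle form the cycle lengths are 4, 3, 2.
A cycle is odd iff its length is even; f has 2 even-length cycles, so sgn(f) = (−1)^2 and f is even.

1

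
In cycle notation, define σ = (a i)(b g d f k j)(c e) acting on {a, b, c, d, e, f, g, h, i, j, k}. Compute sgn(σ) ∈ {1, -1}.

-1

The cycle lengths are 6, 2, 2, 1.
A cycle of length ℓ contributes ℓ−1 transpositions, so σ is a product of 5 + 1 + 1 = 7 transpositions — odd.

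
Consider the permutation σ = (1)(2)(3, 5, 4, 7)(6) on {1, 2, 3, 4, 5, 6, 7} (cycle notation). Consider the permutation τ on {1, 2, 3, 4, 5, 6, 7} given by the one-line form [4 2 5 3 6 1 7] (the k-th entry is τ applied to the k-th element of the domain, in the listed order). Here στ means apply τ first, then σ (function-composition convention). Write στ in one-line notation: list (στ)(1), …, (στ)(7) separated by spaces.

Chase each element through τ then σ: 1 → 4 → 7; 2 → 2 → 2; 3 → 5 → 4; 4 → 3 → 5; 5 → 6 → 6; 6 → 1 → 1; 7 → 7 → 3.
So στ in one-line form is 7 2 4 5 6 1 3.

7 2 4 5 6 1 3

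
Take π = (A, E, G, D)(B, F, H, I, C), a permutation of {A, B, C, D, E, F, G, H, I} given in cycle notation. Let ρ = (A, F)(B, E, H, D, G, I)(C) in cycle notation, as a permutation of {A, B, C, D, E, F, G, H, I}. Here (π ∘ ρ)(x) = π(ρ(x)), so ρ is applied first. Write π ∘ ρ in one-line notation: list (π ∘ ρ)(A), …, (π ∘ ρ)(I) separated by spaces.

H G B D I E C A F

Chase each element through ρ then π: A → F → H; B → E → G; C → C → B; D → G → D; E → H → I; F → A → E; G → I → C; H → D → A; I → B → F.
Collecting the images, π ∘ ρ = [H G B D I E C A F].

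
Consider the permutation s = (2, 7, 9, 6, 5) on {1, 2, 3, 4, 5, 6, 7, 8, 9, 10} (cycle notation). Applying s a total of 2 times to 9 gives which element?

9 lies in the 5-cycle (2, 7, 9, 6, 5).
Advancing 2 steps from 9: 9 → 6 → 5.

5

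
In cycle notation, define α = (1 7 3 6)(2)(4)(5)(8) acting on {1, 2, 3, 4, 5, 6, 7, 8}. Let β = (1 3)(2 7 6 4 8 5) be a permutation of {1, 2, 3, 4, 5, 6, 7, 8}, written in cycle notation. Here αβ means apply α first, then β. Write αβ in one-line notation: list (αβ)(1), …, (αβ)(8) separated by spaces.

6 7 4 8 2 3 1 5

For each element, apply α then β: 1 → 7 → 6; 2 → 2 → 7; 3 → 6 → 4; 4 → 4 → 8; 5 → 5 → 2; 6 → 1 → 3; 7 → 3 → 1; 8 → 8 → 5.
So αβ in one-line form is 6 7 4 8 2 3 1 5.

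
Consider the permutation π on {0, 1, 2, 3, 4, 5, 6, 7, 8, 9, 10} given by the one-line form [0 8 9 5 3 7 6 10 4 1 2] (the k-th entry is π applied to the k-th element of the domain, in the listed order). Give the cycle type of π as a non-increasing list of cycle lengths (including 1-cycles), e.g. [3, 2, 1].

The disjoint cycles are (0)(1 8 4 3 5 7 10 2 9)(6), with lengths 9, 1, 1 in non-increasing order.

[9, 1, 1]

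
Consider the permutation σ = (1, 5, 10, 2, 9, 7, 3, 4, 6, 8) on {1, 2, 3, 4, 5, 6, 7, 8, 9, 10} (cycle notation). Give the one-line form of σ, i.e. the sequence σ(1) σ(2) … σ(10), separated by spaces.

Reading each image from the cycles: 1↦5, 2↦9, 3↦4, 4↦6, 5↦10, 6↦8, 7↦3, 8↦1, 9↦7, 10↦2.
So the one-line form is 5 9 4 6 10 8 3 1 7 2.

5 9 4 6 10 8 3 1 7 2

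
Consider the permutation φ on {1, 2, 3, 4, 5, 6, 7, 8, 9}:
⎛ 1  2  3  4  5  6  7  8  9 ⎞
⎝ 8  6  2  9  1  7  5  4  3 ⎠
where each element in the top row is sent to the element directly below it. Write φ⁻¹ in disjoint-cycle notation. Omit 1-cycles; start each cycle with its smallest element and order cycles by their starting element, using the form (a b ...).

(1 5 7 6 2 3 9 4 8)

First write φ in disjoint cycles: (1 8 4 9 3 2 6 7 5).
Reversing each cycle (and rotating so the smallest element leads) gives φ⁻¹ = (1 5 7 6 2 3 9 4 8).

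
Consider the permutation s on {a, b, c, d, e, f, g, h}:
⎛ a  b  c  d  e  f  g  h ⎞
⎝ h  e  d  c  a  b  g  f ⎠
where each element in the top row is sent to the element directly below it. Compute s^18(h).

Tracing h → f → … returns to h after 5 steps, so h lies in a 5-cycle (a h f b e).
Powers repeat with period 5 on this cycle, and 18 mod 5 = 3, so s^18(h) = s^3(h).
Stepping 3 places around the cycle: h → f → b → e.

e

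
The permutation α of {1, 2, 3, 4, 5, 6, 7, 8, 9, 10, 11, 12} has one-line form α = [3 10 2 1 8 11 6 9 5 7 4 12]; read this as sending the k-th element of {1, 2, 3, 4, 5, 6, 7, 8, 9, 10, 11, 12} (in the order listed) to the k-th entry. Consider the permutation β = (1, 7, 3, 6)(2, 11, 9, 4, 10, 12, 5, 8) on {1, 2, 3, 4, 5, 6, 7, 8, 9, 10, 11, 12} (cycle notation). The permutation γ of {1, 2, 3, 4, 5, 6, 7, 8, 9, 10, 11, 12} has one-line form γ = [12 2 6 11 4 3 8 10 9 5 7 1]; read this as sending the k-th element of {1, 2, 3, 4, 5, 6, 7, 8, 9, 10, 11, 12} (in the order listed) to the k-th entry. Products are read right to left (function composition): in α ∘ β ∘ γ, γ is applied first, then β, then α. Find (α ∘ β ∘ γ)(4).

5

Chase 4: γ(4) = 11; β(11) = 9; α(9) = 5. Hence (α ∘ β ∘ γ)(4) = 5.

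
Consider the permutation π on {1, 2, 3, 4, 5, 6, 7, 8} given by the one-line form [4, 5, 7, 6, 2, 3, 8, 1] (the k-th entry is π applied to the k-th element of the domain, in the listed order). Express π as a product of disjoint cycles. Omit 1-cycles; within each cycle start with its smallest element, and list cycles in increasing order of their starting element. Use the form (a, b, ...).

Iterating π from 1 gives 1 → 4 → 6 → 3 → 7 → 8 → 1; that is the 6-cycle (1, 4, 6, 3, 7, 8).
Continuing from each remaining unvisited element yields (1, 4, 6, 3, 7, 8)(2, 5).

(1, 4, 6, 3, 7, 8)(2, 5)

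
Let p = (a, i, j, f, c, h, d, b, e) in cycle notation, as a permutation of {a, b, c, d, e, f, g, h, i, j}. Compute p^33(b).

c

b lies in the 9-cycle (a, i, j, f, c, h, d, b, e).
Powers repeat with period 9 on this cycle, and 33 mod 9 = 6, so p^33(b) = p^6(b).
Advancing 6 steps from b: b → e → a → i → j → f → c.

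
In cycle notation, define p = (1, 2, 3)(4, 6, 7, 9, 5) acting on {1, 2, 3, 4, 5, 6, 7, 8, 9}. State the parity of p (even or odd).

even

The cycle lengths are 5, 3, 1.
A cycle of length ℓ contributes ℓ−1 transpositions, so p is a product of 4 + 2 = 6 transpositions — even.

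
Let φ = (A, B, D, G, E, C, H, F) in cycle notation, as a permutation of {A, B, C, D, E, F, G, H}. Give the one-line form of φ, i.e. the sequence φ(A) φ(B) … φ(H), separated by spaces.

B D H G C A E F

Image by image: A↦B, B↦D, C↦H, D↦G, E↦C, F↦A, G↦E, H↦F.
So the one-line form is B D H G C A E F.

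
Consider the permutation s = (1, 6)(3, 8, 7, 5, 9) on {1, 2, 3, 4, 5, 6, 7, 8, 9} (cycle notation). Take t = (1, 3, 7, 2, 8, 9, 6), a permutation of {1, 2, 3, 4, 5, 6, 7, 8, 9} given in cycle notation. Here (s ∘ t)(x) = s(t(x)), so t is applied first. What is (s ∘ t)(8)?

First apply t: t(8) = 9, then s(9) = 3. Thus (s ∘ t)(8) = 3.

3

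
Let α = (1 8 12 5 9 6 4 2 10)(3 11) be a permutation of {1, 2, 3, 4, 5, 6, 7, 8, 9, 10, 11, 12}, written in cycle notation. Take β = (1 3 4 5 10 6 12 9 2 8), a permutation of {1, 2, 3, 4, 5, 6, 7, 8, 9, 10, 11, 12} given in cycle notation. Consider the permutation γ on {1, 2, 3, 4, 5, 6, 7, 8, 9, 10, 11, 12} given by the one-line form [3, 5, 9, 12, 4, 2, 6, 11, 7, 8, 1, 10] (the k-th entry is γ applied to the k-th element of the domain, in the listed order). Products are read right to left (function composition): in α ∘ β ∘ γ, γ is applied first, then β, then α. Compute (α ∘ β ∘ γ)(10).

8

(α ∘ β ∘ γ)(10) = α(β(γ(10))). γ(10) = 8, then β(8) = 1, then α(1) = 8, so the result is 8.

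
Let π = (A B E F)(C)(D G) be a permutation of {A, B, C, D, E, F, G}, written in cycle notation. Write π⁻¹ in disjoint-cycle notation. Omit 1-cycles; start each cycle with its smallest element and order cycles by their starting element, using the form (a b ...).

(A F E B)(D G)

If π sends a → b within a cycle, π⁻¹ sends b → a; equivalently, reverse each cycle.
Reversing each cycle of π and rotating so the smallest element leads gives (A F E B)(D G).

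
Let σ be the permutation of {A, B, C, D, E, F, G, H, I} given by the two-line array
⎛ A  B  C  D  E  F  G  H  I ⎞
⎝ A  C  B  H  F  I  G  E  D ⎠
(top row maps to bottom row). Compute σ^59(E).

H

Tracing E → F → … returns to E after 5 steps, so E lies in a 5-cycle (D, H, E, F, I).
Since the cycle has length 5, σ^59 acts on it the same as σ^4 (59 mod 5 = 4).
Advancing 4 steps from E: E → F → I → D → H.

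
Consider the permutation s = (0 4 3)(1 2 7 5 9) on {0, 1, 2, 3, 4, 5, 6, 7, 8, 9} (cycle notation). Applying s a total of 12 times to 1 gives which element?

7

1 lies in the 5-cycle (1 2 7 5 9).
Since the cycle has length 5, s^12 acts on it the same as s^2 (12 mod 5 = 2).
Stepping 2 places around the cycle: 1 → 2 → 7.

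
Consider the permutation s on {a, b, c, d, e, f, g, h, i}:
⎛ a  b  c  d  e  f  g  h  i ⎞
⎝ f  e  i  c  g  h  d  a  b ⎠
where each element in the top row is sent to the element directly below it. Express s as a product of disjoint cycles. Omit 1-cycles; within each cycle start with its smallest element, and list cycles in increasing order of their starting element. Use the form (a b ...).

(a f h)(b e g d c i)

Iterating s from a gives a → f → h → a; that is the 3-cycle (a f h).
Repeating from the next unused element and collecting all non-trivial cycles gives (a f h)(b e g d c i).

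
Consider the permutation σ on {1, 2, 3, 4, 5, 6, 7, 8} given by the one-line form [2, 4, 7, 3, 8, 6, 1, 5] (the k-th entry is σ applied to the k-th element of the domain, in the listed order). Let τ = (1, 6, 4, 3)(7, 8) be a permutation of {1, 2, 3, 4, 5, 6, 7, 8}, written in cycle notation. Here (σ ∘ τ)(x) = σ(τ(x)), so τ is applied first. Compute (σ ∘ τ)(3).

(σ ∘ τ)(3) = σ(τ(3)). τ(3) = 1, then σ(1) = 2. So (σ ∘ τ)(3) = 2.

2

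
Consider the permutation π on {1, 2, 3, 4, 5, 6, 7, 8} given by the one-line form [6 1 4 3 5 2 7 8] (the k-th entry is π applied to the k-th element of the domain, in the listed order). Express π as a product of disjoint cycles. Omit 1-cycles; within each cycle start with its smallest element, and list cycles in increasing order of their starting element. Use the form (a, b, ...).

(1, 6, 2)(3, 4)

Iterating π from 1 gives 1 → 6 → 2 → 1; that is the 3-cycle (1, 6, 2).
Repeating from the next unused element and collecting all non-trivial cycles gives (1, 6, 2)(3, 4).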